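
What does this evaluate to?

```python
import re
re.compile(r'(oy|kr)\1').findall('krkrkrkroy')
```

['kr', 'kr']

`\1` is not a pattern — it's the concrete string captured by group 1, re-applied verbatim.
Because there's exactly one group, `findall` drops the full match and keeps group 1 from each hit.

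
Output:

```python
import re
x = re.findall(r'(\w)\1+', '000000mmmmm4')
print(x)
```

['0', 'm']

A backreference is literal: `\1` must see the identical characters the first group matched.
With a single group, `findall` returns only what that group captured — 2 items.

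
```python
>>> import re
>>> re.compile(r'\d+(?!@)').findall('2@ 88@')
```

A negative assertion filters positions out without eating any characters.
Walking the string: at [3:4] → '8'.
Since nothing is captured, `findall` lists the 1 matched substring directly.

['8']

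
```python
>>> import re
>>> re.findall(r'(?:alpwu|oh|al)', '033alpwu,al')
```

['alpwu', 'al']

The regex engine tests alternatives in the order written; an earlier branch that matches wins even if a later one would match more.
Matches: at [3:8] → 'alpwu'; at [9:11] → 'al'.
Since nothing is captured, `findall` lists the 2 matched substrings directly.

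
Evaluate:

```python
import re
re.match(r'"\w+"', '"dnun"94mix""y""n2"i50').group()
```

'"dnun"'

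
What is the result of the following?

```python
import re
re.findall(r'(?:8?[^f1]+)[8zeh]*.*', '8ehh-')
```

['8ehh-']

Since nothing is captured, `findall` lists the 1 matched substring directly.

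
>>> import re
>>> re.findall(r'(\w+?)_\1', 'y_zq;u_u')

After group 1 captures some text, `\1` only succeeds where that same text appears again.
Walking the string: at [5:8] match 'u_u', group 1 = 'u'.
One capturing group, so `findall` returns just the captured substring from the one match — 1 in all.

['u']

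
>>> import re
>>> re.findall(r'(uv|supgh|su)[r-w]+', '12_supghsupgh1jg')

Walking the string: at [3:10] match 'supghsu', group 1 = 'supgh'.
`findall` collects group 1 from the one match (1 total).

['supgh']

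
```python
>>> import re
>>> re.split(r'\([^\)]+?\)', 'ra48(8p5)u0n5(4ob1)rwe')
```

['ra48', 'u0n5', 'rwe']

Matches to split on: at [4:9] → '(8p5)'; at [13:19] → '(4ob1)'.
`split` removes every match and returns the 3 fragments in between.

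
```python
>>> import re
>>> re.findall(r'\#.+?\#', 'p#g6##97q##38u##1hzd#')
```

['#g6#', '#97q#', '#38u#', '#1hzd#']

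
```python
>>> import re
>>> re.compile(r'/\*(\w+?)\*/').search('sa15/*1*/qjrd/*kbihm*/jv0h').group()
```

'/*1*/'

Unlike `match`, `search` isn't anchored — it looks for the pattern anywhere in the string.
The match spans [4:9] → '/*1*/'.
Captured: group 1 = '1'.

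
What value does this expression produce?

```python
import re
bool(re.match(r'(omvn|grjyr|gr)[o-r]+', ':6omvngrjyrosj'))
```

`re.match` won't scan ahead — the pattern has to work from the very first character.
Here position 0 doesn't satisfy it, so the call returns None, and `bool(None)` is False.

False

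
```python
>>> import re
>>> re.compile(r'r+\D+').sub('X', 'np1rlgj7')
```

'np1X7'

The pattern matches one or more of a literal 'r'; then one or more of a non-digit.
Matches: at [3:7] → 'rlgj'.
Every occurrence is swapped for 'X'.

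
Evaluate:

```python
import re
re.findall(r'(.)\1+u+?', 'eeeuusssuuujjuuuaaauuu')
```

A backreference is literal: `\1` must see the identical characters the first group matched.
Scanning left to right: at [0:4] match 'eeeu', group 1 = 'e'; at [5:9] match 'sssu', group 1 = 's'; at [11:14] match 'jju', group 1 = 'j'; at [16:20] match 'aaau', group 1 = 'a'.
Because there's exactly one group, `findall` drops the full match and keeps group 1 from each hit.

['e', 's', 'j', 'a']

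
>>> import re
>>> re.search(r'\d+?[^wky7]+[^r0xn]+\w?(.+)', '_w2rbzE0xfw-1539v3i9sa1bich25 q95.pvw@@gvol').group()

This matches one or more of a digit (lazy), then one or more of any character except [wky7]; then one or more of any character except [r0xn], then optionally a word character; then one or more of any character (captured).
`re.search` scans for the first position where the pattern succeeds.
The match spans [2:43] → '2rbzE0xfw-1539v3i9sa1bich25 q95.pvw@@gvol'.
Captured: group 1 = 'l'.

'2rbzE0xfw-1539v3i9sa1bich25 q95.pvw@@gvol'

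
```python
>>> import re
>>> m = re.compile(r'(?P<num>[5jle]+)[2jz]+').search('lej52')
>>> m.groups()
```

The match spans [0:5] → 'lej52'.
Captured: group 1 = 'lej5'.

('lej5',)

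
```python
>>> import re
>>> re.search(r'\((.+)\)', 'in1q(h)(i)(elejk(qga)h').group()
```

'(h)(i)(elejk(qga)'

`search` walks the string left to right and returns the first match it finds.
The match spans [4:21] → '(h)(i)(elejk(qga)'.
Captured: group 1 = 'h)(i)(elejk(qga'.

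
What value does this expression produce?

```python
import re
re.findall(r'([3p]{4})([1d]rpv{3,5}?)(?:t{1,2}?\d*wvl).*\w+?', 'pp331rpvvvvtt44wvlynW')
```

[('pp33', '1rpvvvv')]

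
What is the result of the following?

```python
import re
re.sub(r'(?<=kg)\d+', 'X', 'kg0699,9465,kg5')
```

The positive lookaround only admits positions where the adjacent text matches; those characters stay outside the span.
Every occurrence is swapped for 'X'.

'kgX,9465,kgX'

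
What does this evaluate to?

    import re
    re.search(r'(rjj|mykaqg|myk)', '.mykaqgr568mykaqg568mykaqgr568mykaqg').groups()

`|` is ordered: at each position the engine commits to the first alternative that works.
`search` walks the string left to right and returns the first match it finds.
The match spans [1:7] → 'mykaqg'.
Captured: group 1 = 'mykaqg'.

('mykaqg',)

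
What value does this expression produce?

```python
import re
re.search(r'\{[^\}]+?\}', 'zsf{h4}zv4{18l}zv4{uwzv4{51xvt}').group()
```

'{h4}'

Unlike `match`, `search` isn't anchored — it looks for the pattern anywhere in the string.
The match spans [3:7] → '{h4}'.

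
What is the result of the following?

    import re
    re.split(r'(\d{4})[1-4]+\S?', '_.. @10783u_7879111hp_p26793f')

['_.. @', '1078', '_', '7879', 'p_p', '2679', '']

This matches exactly 4 of a digit (captured); then one or more of a character in [1-4], then optionally a non-whitespace character.
Matches to split on: at [5:11] → '10783u'; at [12:20] → '7879111h'; at [23:29] → '26793f'.
Because the pattern has a capturing group, `split` also inserts each captured text between the pieces.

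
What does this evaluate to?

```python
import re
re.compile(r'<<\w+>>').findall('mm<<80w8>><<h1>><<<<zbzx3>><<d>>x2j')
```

['<<80w8>>', '<<h1>>', '<<zbzx3>>', '<<d>>']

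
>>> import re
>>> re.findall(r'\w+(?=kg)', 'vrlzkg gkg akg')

['vrlz', 'g', 'a']

Because the assertion is zero-width, the text it checks is not consumed and won't appear in the result.
Matches: at [0:4] → 'vrlz'; at [7:8] → 'g'; at [11:12] → 'a'.
With no groups in the pattern, `findall` gives back each whole match — 3 here.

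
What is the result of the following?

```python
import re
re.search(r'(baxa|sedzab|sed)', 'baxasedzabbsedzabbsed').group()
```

'baxa'

`re.search` scans for the first position where the pattern succeeds.
The match spans [0:4] → 'baxa'.
Captured: group 1 = 'baxa'.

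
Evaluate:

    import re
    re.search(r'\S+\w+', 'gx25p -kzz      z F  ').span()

The pattern matches one or more of a non-whitespace character; then one or more of a word character.
The match spans [0:5] → 'gx25p'.

(0, 5)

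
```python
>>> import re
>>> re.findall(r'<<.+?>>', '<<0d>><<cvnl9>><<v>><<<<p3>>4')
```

['<<0d>>', '<<cvnl9>>', '<<v>>', '<<<<p3>>']

Because the quantifier is non-greedy, it stops expanding at the earliest point where the rest of the pattern can succeed.
Since nothing is captured, `findall` lists the 4 matched substrings directly.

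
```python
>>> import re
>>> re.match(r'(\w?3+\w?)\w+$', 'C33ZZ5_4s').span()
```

(0, 9)

`match` is anchored at position 0; if the pattern doesn't fit there, it returns None.
The match spans [0:9] → 'C33ZZ5_4s'.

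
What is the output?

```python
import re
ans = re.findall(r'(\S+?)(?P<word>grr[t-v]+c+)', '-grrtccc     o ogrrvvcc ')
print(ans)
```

[('-', 'grrtccc'), ('o', 'grrvvcc')]

Pattern: one or more of a non-whitespace character (lazy) (captured); then the literal 'grr', then one or more of a character in [t-v], then one or more of a literal 'c' (captured as 'word').
Walking the string: at [0:8] match '-grrtccc', groups = ('-', 'grrtccc'); at [15:23] match 'ogrrvvcc', groups = ('o', 'grrvvcc').
With 2 capturing groups, `findall` returns a 2-tuple per match.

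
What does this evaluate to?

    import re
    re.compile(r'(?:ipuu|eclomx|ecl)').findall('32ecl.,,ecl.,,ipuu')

['ecl', 'ecl', 'ipuu']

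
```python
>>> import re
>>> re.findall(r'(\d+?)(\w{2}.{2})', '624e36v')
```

[('6', '24e3')]

This matches one or more of a digit (lazy) (captured); then exactly 2 of a word character, then exactly 2 of any character (captured).
With the lazy modifier that quantifier settles for the fewest repetitions that let the rest of the pattern succeed (the atoms after it are unaffected and can still be greedy).
Walking the string: at [0:5] match '624e3', groups = ('6', '24e3').
`findall` packs the 2 group values into a tuple for every match.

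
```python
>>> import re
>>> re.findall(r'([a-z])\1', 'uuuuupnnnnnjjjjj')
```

['u', 'u', 'n', 'n', 'j', 'j']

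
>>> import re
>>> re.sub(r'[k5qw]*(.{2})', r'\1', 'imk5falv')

'imfalv'

Pattern: zero or more of one of [k5qw]; then exactly 2 of any character (captured).
Matches: at [0:2] → 'im'; at [2:6] → 'k5fa'; at [6:8] → 'lv'.
The replacement refers to a captured group, so each match is rewritten using its own captured text.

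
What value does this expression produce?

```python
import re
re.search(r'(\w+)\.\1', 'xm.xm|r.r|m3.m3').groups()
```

('xm',)

`\1` has to match the exact text group 1 already captured.
`search` walks the string left to right and returns the first match it finds.
The match spans [0:5] → 'xm.xm'.
Captured: group 1 = 'xm'.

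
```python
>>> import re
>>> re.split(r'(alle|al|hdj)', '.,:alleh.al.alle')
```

The regex engine tests alternatives in the order written; an earlier branch that matches wins even if a later one would match more.
With a capturing group present, the delimiter's captured portion is kept in the result list.

['.,:', 'alle', 'h.', 'al', '.', 'alle', '']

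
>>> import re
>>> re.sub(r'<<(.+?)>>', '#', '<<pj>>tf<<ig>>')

'#tf#'

Matches: at [0:6] → '<<pj>>'; at [8:14] → '<<ig>>'.
Each match is replaced by '#'.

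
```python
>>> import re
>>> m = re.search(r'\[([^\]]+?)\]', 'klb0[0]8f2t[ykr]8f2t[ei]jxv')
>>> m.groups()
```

('0',)

The match spans [4:7] → '[0]'.
Captured: group 1 = '0'.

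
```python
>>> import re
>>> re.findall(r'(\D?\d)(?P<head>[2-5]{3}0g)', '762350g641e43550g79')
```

Pattern: optionally a non-digit, then a digit (captured); then exactly 3 of a character in [2-5], then the literal '0g' (captured as 'head').
2 groups means each result is a tuple of 2 captured strings — 2 here.

[('6', '2350g'), ('e4', '3550g')]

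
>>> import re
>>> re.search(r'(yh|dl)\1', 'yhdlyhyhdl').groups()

('yh',)

`\1` has to match the exact text group 1 already captured.
`re.search` scans for the first position where the pattern succeeds.
The match spans [4:8] → 'yhyh'.
Captured: group 1 = 'yh'.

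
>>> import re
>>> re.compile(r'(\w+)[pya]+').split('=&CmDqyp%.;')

The pattern matches one or more of a word character (captured); then one or more of one of [pya].
Matches to split on: at [2:8] → 'CmDqyp'.
Because the pattern has a capturing group, `split` also inserts each captured text between the pieces.

['=&', 'CmDqy', '%.;']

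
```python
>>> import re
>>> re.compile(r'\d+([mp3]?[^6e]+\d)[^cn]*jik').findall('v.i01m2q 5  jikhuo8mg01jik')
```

['m2q 5  jikhuo8mg01']

With a single group, `findall` returns only what that group captured — 1 item.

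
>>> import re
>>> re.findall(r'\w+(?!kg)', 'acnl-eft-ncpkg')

['acnl', 'eft', 'ncpkg']

`(?!…)`/`(?<!…)` only lets a position through if the neighbouring text does NOT match; no characters are consumed.
Scanning left to right: at [0:4] → 'acnl'; at [5:8] → 'eft'; at [9:14] → 'ncpkg'.
Since nothing is captured, `findall` lists the 3 matched substrings directly.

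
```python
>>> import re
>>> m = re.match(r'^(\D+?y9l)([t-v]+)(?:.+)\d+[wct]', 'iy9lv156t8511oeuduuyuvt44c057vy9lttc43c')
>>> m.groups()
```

('iy9l', 'v')

The match spans [0:39] → 'iy9lv156t8511oeuduuyuvt44c057vy9lttc43c'.
Captured: group 1 = 'iy9l', group 2 = 'v'.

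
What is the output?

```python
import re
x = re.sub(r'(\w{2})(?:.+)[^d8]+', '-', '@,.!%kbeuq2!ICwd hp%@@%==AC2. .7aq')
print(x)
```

@,.!%-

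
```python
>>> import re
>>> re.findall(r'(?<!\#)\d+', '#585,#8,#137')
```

['85', '37']

The negative lookaround is zero-width — it rules out positions where the adjacent text would match, without consuming anything.
Matches: at [2:4] → '85'; at [10:12] → '37'.
Since nothing is captured, `findall` lists the 2 matched substrings directly.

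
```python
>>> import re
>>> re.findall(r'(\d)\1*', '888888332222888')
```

`\1` has to match the exact text group 1 already captured.
Scanning left to right: at [0:6] match '888888', group 1 = '8'; at [6:8] match '33', group 1 = '3'; at [8:12] match '2222', group 1 = '2'; at [12:15] match '888', group 1 = '8'.
One capturing group, so `findall` returns just the captured substring from each match — 4 in all.

['8', '3', '2', '8']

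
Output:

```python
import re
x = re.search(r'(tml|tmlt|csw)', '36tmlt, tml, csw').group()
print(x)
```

Alternation isn't longest-match — the leftmost alternative that fits at this position is chosen.
`re.search` scans for the first position where the pattern succeeds.
The match spans [2:5] → 'tml'.
Captured: group 1 = 'tml'.

tml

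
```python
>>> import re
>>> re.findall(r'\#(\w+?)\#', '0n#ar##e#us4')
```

['ar', 'e']

Because there's exactly one group, `findall` drops the full match and keeps group 1 from each hit.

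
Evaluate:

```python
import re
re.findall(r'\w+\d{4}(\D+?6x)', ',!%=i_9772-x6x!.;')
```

['-x6x']

Pattern: one or more of a word character; then exactly 4 of a digit; then one or more of a non-digit (lazy), then the literal '6x' (captured).
With a single group, `findall` returns only what that group captured — 1 item.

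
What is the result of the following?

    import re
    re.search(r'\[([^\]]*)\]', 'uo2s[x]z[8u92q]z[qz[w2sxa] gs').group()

'[x]'

Unlike `match`, `search` isn't anchored — it looks for the pattern anywhere in the string.
The match spans [4:7] → '[x]'.
Captured: group 1 = 'x'.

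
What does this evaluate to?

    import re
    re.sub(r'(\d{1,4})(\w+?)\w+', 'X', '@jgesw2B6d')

This matches 1 to 4 of a digit (captured); then one or more of a word character (lazy) (captured); then one or more of a word character.
Matches: at [6:10] → '2B6d'.
Each match is replaced by 'X'.

'@jgeswX'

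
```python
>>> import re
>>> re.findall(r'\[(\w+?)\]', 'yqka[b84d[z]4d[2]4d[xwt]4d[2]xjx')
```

['z', '2', 'xwt', '2']

Matches: at [9:12] match '[z]', group 1 = 'z'; at [14:17] match '[2]', group 1 = '2'; at [19:24] match '[xwt]', group 1 = 'xwt'; at [26:29] match '[2]', group 1 = '2'.
Because there's exactly one group, `findall` drops the full match and keeps group 1 from each hit.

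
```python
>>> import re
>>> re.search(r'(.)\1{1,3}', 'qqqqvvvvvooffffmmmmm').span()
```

(0, 4)

`\1` is not a pattern — it's the concrete string captured by group 1, re-applied verbatim.
`search` walks the string left to right and returns the first match it finds.
The match spans [0:4] → 'qqqq'.
Captured: group 1 = 'q'.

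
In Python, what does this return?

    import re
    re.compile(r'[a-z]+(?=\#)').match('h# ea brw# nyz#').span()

`match` is anchored at position 0; if the pattern doesn't fit there, it returns None.
The match spans [0:1] → 'h'.

(0, 1)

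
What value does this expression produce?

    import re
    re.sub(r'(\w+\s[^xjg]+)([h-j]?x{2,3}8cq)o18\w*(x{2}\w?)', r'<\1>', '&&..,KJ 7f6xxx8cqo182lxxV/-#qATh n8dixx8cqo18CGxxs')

'&&..,<KJ 7f6>/-#<qATh n8di>'

This matches one or more of a word character, then whitespace, then one or more of any character except [xjg] (captured); then optionally a character in [h-j], then 2 to 3 of a literal 'x', then the literal '8cq' (captured); then the literal 'o18', then zero or more of a word character; then exactly 2 of a literal 'x', then optionally a word character (captured).
Matches: at [5:25] → 'KJ 7f6xxx8cqo182lxxV'; at [28:50] → 'qATh n8dixx8cqo18CGxxs'.
Each match is replaced using the text its own group 1 captured.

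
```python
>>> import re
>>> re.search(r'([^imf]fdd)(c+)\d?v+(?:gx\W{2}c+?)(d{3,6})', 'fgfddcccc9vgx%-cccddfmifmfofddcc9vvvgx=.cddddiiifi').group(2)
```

'cc'

The match spans [26:45] → 'ofddcc9vvvgx=.cdddd'.
Captured: group 1 = 'ofdd', group 2 = 'cc', group 3 = 'dddd'.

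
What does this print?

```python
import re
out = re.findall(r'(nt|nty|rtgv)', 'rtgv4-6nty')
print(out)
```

['rtgv', 'nt']

Alternation tries branches left to right and keeps the first one that lets the overall match succeed at that position.
With a single group, `findall` returns only what that group captured — 2 items.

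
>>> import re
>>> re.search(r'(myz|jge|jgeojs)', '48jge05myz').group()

The match spans [2:5] → 'jge'.

'jge'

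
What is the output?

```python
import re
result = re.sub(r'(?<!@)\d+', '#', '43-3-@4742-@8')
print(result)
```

#-#-@4#-@8

The negative lookaround is zero-width — it rules out positions where the adjacent text would match, without consuming anything.
Each match is replaced by '#'.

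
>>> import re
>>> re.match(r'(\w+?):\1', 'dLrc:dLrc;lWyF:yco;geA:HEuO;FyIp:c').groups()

The match spans [0:9] → 'dLrc:dLrc'.
Captured: group 1 = 'dLrc'.

('dLrc',)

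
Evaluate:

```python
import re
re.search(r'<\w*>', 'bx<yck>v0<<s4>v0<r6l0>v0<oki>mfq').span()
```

The match spans [2:7] → '<yck>'.

(2, 7)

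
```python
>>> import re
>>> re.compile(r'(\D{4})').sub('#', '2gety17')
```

'2#17'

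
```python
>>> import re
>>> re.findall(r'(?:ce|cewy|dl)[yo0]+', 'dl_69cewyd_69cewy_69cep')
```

Since nothing is captured, `findall` lists the 0 matched substrings directly.
Nothing in the string satisfies the pattern, so the list is empty.

[]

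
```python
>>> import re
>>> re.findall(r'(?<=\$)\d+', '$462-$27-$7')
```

The lookaround is zero-width — it requires the adjacent text to match without consuming it, so the asserted text isn't part of the match.
Scanning left to right: at [1:4] → '462'; at [6:8] → '27'; at [10:11] → '7'.
Since nothing is captured, `findall` lists the 3 matched substrings directly.

['462', '27', '7']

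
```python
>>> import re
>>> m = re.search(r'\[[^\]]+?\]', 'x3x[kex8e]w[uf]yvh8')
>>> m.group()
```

Unlike `match`, `search` isn't anchored — it looks for the pattern anywhere in the string.
The match spans [3:10] → '[kex8e]'.

'[kex8e]'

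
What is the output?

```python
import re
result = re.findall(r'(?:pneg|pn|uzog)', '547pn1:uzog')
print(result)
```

Walking the string: at [3:5] → 'pn'; at [7:11] → 'uzog'.
`findall` yields the raw match text (2 of them) because the pattern has no groups.

['pn', 'uzog']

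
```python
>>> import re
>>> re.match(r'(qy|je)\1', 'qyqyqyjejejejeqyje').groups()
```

('qy',)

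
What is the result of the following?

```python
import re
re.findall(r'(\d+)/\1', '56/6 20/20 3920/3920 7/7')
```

The backreference `\1` re-matches whatever the first group consumed, character for character.
Walking the string: at [1:4] match '6/6', group 1 = '6'; at [5:10] match '20/20', group 1 = '20'; at [11:20] match '3920/3920', group 1 = '3920'; at [21:24] match '7/7', group 1 = '7'.
With a single group, `findall` returns only what that group captured — 4 items.

['6', '20', '3920', '7']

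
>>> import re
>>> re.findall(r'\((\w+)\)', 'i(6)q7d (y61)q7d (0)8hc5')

Walking the string: at [1:4] match '(6)', group 1 = '6'; at [8:13] match '(y61)', group 1 = 'y61'; at [17:20] match '(0)', group 1 = '0'.
With a single group, `findall` returns only what that group captured — 3 items.

['6', 'y61', '0']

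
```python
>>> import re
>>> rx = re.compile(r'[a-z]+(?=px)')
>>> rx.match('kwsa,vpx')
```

None

`re.match` won't scan ahead — the pattern has to work from the very first character.
Here the pattern fails at index 0, so the call returns None.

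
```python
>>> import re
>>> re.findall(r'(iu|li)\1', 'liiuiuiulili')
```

['iu', 'li']

A backreference is literal: `\1` must see the identical characters the first group matched.
One capturing group, so `findall` returns just the captured substring from each match — 2 in all.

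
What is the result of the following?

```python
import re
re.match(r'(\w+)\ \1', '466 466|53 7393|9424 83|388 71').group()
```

The backreference `\1` re-matches whatever the first group consumed, character for character.
`re.match` only tries the pattern at the start of the string.
The match spans [0:7] → '466 466'.
Captured: group 1 = '466'.

'466 466'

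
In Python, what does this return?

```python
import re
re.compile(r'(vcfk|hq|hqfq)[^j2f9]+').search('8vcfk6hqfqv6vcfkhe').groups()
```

`re.search` tries every starting position until one works.
The match spans [1:8] → 'vcfk6hq'.
Captured: group 1 = 'vcfk'.

('vcfk',)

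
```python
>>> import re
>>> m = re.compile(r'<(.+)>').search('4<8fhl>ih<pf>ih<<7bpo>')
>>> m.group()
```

'<8fhl>ih<pf>ih<<7bpo>'

Unlike `match`, `search` isn't anchored — it looks for the pattern anywhere in the string.
The match spans [1:22] → '<8fhl>ih<pf>ih<<7bpo>'.
Captured: group 1 = '8fhl>ih<pf>ih<<7bpo'.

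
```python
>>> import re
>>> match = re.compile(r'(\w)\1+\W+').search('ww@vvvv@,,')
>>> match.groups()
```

('w',)

The backreference `\1` re-matches whatever the first group consumed, character for character.
`search` walks the string left to right and returns the first match it finds.
The match spans [0:3] → 'ww@'.
Captured: group 1 = 'w'.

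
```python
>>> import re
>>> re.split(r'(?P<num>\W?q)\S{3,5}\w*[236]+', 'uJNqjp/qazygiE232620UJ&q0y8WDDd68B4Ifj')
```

['uJN', 'q', '0UJ', '&q', '8B4Ifj']

Because the pattern has a capturing group, `split` also inserts each captured text between the pieces.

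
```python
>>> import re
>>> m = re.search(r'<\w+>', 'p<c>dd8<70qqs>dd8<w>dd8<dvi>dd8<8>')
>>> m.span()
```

(1, 4)

`re.search` scans for the first position where the pattern succeeds.
The match spans [1:4] → '<c>'.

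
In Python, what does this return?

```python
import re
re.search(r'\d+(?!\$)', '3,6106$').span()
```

(0, 1)

Because the assertion is negative and zero-width, positions next to the forbidden text are skipped.
`search` walks the string left to right and returns the first match it finds.
The match spans [0:1] → '3'.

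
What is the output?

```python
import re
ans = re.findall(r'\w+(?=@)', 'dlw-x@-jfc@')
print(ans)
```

Lookahead/lookbehind check context without consuming it, so the matched span excludes the asserted characters.
Scanning left to right: at [4:5] → 'x'; at [7:10] → 'jfc'.
With no groups in the pattern, `findall` gives back each whole match — 2 here.

['x', 'jfc']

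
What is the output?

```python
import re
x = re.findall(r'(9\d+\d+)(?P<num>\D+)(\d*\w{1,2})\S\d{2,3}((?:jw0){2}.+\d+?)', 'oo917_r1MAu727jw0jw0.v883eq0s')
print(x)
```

This matches a literal '9', then one or more of a digit, then one or more of a digit (captured); then one or more of a non-digit (captured as 'num'); then zero or more of a digit, then 1 to 2 of a word character (captured); then a non-whitespace character, then 2 to 3 of a digit; then the literal 'jw0' repeated 2 times, then one or more of any character, then one or more of a digit (lazy) (captured).
Matches: at [2:28] match '917_r1MAu727jw0jw0.v883eq0', groups = ('917', '_r', '1MA', 'jw0jw0.v883eq0').
`findall` packs the 4 group values into a tuple for every match.

[('917', '_r', '1MA', 'jw0jw0.v883eq0')]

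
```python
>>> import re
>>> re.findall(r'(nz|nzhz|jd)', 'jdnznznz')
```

['jd', 'nz', 'nz', 'nz']

Because there's exactly one group, `findall` drops the full match and keeps group 1 from each hit.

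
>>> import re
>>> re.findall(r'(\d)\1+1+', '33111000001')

['3', '0']

A backreference is literal: `\1` must see the identical characters the first group matched.
Because there's exactly one group, `findall` drops the full match and keeps group 1 from each hit.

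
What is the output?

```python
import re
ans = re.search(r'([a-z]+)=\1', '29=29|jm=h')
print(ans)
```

After group 1 captures some text, `\1` only succeeds where that same text appears again.
Here no position works, so the call returns None.

None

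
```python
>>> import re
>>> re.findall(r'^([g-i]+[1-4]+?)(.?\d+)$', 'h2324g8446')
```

[('h2324', 'g8446')]

This matches anchored at the start of the string; then one or more of a character in [g-i], then one or more of a character in [1-4] (lazy) (captured); then optionally any character, then one or more of a digit (captured); then anchored at the end.
Scanning left to right: at [0:10] match 'h2324g8446', groups = ('h2324', 'g8446').
With 2 capturing groups, `findall` returns a 2-tuple per match.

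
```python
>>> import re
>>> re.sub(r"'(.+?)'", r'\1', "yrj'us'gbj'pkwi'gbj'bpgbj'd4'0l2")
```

"yrjusgbjpkwigbjbpgbjd4'0l2"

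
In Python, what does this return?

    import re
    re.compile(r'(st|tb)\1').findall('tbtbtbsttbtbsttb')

['tb', 'tb']

After group 1 captures some text, `\1` only succeeds where that same text appears again.
Scanning left to right: at [0:4] match 'tbtb', group 1 = 'tb'; at [8:12] match 'tbtb', group 1 = 'tb'.
Because there's exactly one group, `findall` drops the full match and keeps group 1 from each hit.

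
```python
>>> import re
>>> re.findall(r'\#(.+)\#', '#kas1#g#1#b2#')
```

['kas1#g#1#b2']

One capturing group, so `findall` returns just the captured substring from the one match — 1 in all.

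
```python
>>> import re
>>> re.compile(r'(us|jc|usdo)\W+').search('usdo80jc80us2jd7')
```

None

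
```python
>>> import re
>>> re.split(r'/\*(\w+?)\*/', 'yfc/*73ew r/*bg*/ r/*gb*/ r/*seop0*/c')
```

Because the pattern has a capturing group, `split` also inserts each captured text between the pieces.

['yfc/*73ew r', 'bg', ' r', 'gb', ' r', 'seop0', 'c']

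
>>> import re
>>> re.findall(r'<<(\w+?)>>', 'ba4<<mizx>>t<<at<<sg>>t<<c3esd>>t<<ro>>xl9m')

Because there's exactly one group, `findall` drops the full match and keeps group 1 from each hit.

['mizx', 'sg', 'c3esd', 'ro']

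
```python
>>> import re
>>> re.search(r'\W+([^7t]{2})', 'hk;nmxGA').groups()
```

('nm',)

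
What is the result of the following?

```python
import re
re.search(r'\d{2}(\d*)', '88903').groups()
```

('903',)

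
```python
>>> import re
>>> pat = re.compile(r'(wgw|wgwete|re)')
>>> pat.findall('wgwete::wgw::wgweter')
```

['wgw', 'wgw', 'wgw']

Alternation tries branches left to right and keeps the first one that lets the overall match succeed at that position.
Scanning left to right: at [0:3] match 'wgw', group 1 = 'wgw'; at [8:11] match 'wgw', group 1 = 'wgw'; at [13:16] match 'wgw', group 1 = 'wgw'.
One capturing group, so `findall` returns just the captured substring from each match — 3 in all.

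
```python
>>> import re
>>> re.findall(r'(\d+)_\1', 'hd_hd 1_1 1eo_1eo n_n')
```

A backreference is literal: `\1` must see the identical characters the first group matched.
Walking the string: at [6:9] match '1_1', group 1 = '1'.
Because there's exactly one group, `findall` drops the full match and keeps group 1 from the one hit.

['1']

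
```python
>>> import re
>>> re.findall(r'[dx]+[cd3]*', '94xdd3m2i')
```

Since nothing is captured, `findall` lists the 1 matched substring directly.

['xdd3']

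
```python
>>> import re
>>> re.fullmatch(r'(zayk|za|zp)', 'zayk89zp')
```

None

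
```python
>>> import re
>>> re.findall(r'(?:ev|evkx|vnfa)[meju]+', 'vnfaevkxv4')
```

['vnfae']

Since nothing is captured, `findall` lists the 1 matched substring directly.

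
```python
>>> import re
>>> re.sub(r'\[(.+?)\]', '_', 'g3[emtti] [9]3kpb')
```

A `+?`/`*?`/`{m,n}?` starts at its minimum and grows only as far as needed for what follows to match.
Matches: at [2:9] → '[emtti]'; at [10:13] → '[9]'.
Each match is replaced by '_'.

'g3_ _3kpb'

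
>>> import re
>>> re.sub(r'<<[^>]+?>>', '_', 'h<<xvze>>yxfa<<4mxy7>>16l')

Matches: at [1:9] → '<<xvze>>'; at [13:22] → '<<4mxy7>>'.
Each match is replaced by '_'.

'h_yxfa_16l'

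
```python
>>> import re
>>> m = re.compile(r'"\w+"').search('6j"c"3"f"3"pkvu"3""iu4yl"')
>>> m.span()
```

The match spans [2:5] → '"c"'.

(2, 5)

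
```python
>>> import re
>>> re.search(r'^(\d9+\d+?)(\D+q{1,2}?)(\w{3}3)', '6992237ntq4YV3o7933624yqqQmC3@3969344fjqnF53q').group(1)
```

The pattern matches anchored at the start of the string; then a digit, then one or more of the literal '9', then one or more of a digit (lazy) (captured); then one or more of a non-digit, then 1 to 2 of a literal 'q' (lazy) (captured); then exactly 3 of a word character, then the literal '3' (captured).
`re.search` scans for the first position where the pattern succeeds.
The match spans [0:14] → '6992237ntq4YV3'.
Captured: group 1 = '6992237', group 2 = 'ntq', group 3 = '4YV3'.

'6992237'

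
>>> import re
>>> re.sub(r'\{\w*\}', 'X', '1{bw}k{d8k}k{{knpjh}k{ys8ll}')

Each match is replaced by 'X'.

'1XkXk{XkX'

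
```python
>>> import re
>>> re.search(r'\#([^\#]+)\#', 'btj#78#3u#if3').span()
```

`re.search` tries every starting position until one works.
The match spans [3:7] → '#78#'.
Captured: group 1 = '78'.

(3, 7)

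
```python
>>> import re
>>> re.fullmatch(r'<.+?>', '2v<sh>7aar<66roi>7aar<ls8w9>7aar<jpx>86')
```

None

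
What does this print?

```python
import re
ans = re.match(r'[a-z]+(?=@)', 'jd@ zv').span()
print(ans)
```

The positive lookaround only admits positions where the adjacent text matches; those characters stay outside the span.
`re.match` won't scan ahead — the pattern has to work from the very first character.
The match spans [0:2] → 'jd'.

(0, 2)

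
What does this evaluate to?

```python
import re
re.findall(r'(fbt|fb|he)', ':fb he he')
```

['fb', 'he', 'he']

`findall` collects group 1 from each match (3 total).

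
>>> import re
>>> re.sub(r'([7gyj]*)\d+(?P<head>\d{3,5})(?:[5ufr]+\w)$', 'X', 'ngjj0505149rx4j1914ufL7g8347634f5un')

'ngjj0505149rx4j1914ufLX'

Every occurrence is swapped for 'X'.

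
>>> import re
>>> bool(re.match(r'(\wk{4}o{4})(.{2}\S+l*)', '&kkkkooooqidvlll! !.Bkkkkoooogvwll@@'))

Pattern: a word character, then exactly 4 of a literal 'k', then exactly 4 of the literal 'o' (captured); then exactly 2 of any character, then one or more of a non-whitespace character, then zero or more of a literal 'l' (captured).
`re.match` won't scan ahead — the pattern has to work from the very first character.
Here the string doesn't start with a match, so the call returns None, and `bool(None)` is False.

False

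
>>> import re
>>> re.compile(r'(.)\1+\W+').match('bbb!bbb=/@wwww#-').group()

'bbb!'

`match` is anchored at position 0; if the pattern doesn't fit there, it returns None.
The match spans [0:4] → 'bbb!'.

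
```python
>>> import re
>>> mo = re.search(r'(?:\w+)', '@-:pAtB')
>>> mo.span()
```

Pattern: one or more of a word character (non-capturing group).
`re.search` tries every starting position until one works.
The match spans [3:7] → 'pAtB'.

(3, 7)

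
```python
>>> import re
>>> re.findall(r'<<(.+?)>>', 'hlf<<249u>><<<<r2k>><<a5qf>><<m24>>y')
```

['249u', '<<r2k', 'a5qf', 'm24']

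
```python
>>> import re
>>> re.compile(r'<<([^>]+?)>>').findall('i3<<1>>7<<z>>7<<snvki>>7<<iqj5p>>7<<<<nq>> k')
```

['1', 'z', 'snvki', 'iqj5p', '<<nq']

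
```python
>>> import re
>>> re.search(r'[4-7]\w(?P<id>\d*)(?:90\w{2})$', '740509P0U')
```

Here nothing in the string fits, so the call returns None.

None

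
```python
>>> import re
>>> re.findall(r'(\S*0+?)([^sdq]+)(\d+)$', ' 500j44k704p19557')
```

Multiple groups make `findall` return tuples — one 3-tuple for the one match.

[('500j44k70', '4p1955', '7')]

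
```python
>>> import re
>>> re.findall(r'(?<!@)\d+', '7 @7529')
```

The negative lookaround is zero-width — it rules out positions where the adjacent text would match, without consuming anything.
Matches: at [0:1] → '7'; at [4:7] → '529'.
`findall` yields the raw match text (2 of them) because the pattern has no groups.

['7', '529']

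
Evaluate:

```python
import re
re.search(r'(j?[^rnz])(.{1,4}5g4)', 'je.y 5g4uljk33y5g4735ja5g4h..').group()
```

Pattern: optionally a literal 'j', then any character except [rnz] (captured); then 1 to 4 of any character, then the literal '5g4' (captured).
The match spans [0:8] → 'je.y 5g4'.

'je.y 5g4'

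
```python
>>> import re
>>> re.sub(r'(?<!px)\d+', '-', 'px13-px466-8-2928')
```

A negative assertion filters positions out without eating any characters.
Matches: at [3:4] → '3'; at [8:10] → '66'; at [11:12] → '8'; at [13:17] → '2928'.
Each match is replaced by '-'.

'px1--px4-----'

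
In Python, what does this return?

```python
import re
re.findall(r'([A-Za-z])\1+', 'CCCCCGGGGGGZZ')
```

['C', 'G', 'Z']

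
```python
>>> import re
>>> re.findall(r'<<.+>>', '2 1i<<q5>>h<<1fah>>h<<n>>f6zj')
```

['<<q5>>h<<1fah>>h<<n>>']

Since nothing is captured, `findall` lists the 1 matched substring directly.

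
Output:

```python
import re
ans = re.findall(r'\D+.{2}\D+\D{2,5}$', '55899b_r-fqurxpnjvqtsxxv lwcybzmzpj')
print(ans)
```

['b_r-fqurxpnjvqtsxxv lwcybzmzpj']

The pattern matches one or more of a non-digit; then exactly 2 of any character, then one or more of a non-digit, then 2 to 5 of a non-digit; then anchored at the end.
Walking the string: at [5:35] → 'b_r-fqurxpnjvqtsxxv lwcybzmzpj'.
Since nothing is captured, `findall` lists the 1 matched substring directly.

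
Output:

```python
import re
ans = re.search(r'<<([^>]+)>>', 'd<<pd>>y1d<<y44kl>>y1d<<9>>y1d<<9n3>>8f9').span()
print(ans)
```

(1, 7)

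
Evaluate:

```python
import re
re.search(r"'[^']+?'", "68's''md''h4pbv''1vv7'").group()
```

"'s'"

`re.search` tries every starting position until one works.
The match spans [2:5] → "'s'".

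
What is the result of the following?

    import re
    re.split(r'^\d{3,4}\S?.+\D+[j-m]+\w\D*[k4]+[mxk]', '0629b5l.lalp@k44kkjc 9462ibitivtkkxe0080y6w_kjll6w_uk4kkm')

['', '']

This matches anchored at the start of the string; then 3 to 4 of a digit, then optionally a non-whitespace character; then one or more of any character; then one or more of a non-digit, then one or more of a character in [j-m], then a word character; then zero or more of a non-digit, then one or more of one of [k4], then one of [mxk].
Matches to split on: at [0:57] → '0629b5l.lalp@k44kkjc 9462ibitivtkkxe0080y6w_kjll6w_uk4kkm'.
`split` removes every match and returns the 2 fragments in between.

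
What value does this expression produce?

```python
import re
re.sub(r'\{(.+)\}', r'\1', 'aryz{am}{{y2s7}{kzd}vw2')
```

'aryzam}{{y2s7}{kzdvw2'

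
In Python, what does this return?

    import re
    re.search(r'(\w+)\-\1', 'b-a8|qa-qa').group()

A backreference is literal: `\1` must see the identical characters the first group matched.
The match spans [5:10] → 'qa-qa'.

'qa-qa'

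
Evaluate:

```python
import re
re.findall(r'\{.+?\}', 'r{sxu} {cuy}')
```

['{sxu}', '{cuy}']

With no groups in the pattern, `findall` gives back each whole match — 2 here.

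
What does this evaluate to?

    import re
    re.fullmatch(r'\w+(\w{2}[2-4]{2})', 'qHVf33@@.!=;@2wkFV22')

Pattern: one or more of a word character; then exactly 2 of a word character, then exactly 2 of a character in [2-4] (captured).
`re.fullmatch` is like wrapping the pattern in `^…$` (in single-line mode).
Here there's no way to consume every character, so the call returns None.

None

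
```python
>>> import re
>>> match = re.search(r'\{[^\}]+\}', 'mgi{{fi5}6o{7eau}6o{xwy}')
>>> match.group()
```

'{{fi5}'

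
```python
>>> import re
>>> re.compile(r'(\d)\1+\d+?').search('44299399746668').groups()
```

('4',)

The match spans [0:3] → '442'.
Captured: group 1 = '4'.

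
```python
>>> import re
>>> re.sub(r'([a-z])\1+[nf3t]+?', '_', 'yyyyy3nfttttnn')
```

`\1` has to match the exact text group 1 already captured.
Matches: at [0:6] → 'yyyyy3'; at [8:13] → 'ttttn'.
`sub` substitutes '_' at each match site.

'_nf_n'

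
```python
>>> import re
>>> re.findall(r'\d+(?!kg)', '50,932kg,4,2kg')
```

A negative assertion filters positions out without eating any characters.
Since nothing is captured, `findall` lists the 3 matched substrings directly.

['50', '93', '4']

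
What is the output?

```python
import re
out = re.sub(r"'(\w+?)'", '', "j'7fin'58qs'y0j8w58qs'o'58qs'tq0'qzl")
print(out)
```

j58qsotq0'qzl

Every occurrence is swapped for ''.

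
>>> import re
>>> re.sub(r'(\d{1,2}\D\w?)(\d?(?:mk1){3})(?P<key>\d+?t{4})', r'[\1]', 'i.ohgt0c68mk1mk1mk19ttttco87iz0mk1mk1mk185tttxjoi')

'i.ohgt[0c6]co87iz0mk1mk1mk185tttxjoi'

`\1` in the replacement pulls in group 1's text for each match.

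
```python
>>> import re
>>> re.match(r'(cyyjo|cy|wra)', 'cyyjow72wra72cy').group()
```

Alternation tries branches left to right and keeps the first one that lets the overall match succeed at that position.
`match` is anchored at position 0; if the pattern doesn't fit there, it returns None.
The match spans [0:5] → 'cyyjo'.
Captured: group 1 = 'cyyjo'.

'cyyjo'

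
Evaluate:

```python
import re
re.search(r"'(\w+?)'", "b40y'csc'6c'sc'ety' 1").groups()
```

('csc',)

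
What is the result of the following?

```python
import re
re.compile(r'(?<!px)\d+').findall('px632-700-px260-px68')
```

A negative assertion filters positions out without eating any characters.
Scanning left to right: at [3:5] → '32'; at [6:9] → '700'; at [13:15] → '60'; at [19:20] → '8'.
Since nothing is captured, `findall` lists the 4 matched substrings directly.

['32', '700', '60', '8']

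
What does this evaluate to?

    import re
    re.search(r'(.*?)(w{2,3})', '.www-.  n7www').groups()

This matches zero or more of any character (lazy) (captured); then 2 to 3 of a literal 'w' (captured).
Lazy quantifiers expand one character at a time until the remainder of the pattern can match.
`re.search` tries every starting position until one works.
The match spans [0:4] → '.www'.
Captured: group 1 = '.', group 2 = 'www'.

('.', 'www')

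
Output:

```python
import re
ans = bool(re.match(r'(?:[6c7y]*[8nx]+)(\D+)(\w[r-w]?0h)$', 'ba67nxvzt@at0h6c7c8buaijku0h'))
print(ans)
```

False

The pattern matches zero or more of one of [6c7y], then one or more of one of [8nx] (non-capturing group); then one or more of a non-digit (captured); then a word character, then optionally a character in [r-w], then the literal '0h' (captured); then anchored at the end.
`re.match` only tries the pattern at the start of the string.
Here the pattern fails at index 0, so the call returns None, and `bool(None)` is False.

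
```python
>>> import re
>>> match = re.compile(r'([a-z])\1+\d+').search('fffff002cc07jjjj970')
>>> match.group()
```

'fffff002'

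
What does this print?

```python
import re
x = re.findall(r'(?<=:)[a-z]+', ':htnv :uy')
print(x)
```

The lookaround is zero-width — it requires the adjacent text to match without consuming it, so the asserted text isn't part of the match.
Since nothing is captured, `findall` lists the 2 matched substrings directly.

['htnv', 'uy']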